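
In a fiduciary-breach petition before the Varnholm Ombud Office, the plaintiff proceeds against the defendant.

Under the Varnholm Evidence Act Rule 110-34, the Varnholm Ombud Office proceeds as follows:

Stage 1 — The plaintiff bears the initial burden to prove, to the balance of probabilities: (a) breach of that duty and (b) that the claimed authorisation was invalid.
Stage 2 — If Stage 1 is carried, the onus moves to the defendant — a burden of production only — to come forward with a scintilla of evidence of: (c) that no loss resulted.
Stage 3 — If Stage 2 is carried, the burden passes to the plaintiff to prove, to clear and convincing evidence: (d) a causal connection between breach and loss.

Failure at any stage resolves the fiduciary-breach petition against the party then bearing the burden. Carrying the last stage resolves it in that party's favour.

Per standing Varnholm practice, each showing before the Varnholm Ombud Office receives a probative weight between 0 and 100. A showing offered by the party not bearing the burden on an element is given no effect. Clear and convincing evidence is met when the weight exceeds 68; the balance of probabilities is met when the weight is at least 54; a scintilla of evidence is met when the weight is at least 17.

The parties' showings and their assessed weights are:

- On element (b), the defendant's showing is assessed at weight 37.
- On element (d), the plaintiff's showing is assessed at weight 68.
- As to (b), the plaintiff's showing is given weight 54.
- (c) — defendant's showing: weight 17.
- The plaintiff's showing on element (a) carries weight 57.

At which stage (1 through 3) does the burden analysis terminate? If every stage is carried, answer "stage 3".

stage 3

At Stage 1 the plaintiff must meet the balance of probabilities (weight is at least 54): on (a) the weight is 57, which does reach 54, so (a) meets the standard; on (b) the weight is 54 (the defendant's 37 is given no effect), which does reach 54, so (b) meets the standard.
  Stage 1 is satisfied; the onus moves to the defendant.
At Stage 2 the defendant must meet a scintilla of evidence (weight is at least 17): on (c) the weight is 17, which does reach 17, so (c) meets the standard.
  All elements met. The burden passes to the plaintiff.
At Stage 3 the plaintiff must meet clear and convincing evidence (weight exceeds 68): on (d) the weight is 68, ≤ 68, so (d) does not meet the standard.
  The plaintiff does not carry Stage 3.
So the defendant prevails.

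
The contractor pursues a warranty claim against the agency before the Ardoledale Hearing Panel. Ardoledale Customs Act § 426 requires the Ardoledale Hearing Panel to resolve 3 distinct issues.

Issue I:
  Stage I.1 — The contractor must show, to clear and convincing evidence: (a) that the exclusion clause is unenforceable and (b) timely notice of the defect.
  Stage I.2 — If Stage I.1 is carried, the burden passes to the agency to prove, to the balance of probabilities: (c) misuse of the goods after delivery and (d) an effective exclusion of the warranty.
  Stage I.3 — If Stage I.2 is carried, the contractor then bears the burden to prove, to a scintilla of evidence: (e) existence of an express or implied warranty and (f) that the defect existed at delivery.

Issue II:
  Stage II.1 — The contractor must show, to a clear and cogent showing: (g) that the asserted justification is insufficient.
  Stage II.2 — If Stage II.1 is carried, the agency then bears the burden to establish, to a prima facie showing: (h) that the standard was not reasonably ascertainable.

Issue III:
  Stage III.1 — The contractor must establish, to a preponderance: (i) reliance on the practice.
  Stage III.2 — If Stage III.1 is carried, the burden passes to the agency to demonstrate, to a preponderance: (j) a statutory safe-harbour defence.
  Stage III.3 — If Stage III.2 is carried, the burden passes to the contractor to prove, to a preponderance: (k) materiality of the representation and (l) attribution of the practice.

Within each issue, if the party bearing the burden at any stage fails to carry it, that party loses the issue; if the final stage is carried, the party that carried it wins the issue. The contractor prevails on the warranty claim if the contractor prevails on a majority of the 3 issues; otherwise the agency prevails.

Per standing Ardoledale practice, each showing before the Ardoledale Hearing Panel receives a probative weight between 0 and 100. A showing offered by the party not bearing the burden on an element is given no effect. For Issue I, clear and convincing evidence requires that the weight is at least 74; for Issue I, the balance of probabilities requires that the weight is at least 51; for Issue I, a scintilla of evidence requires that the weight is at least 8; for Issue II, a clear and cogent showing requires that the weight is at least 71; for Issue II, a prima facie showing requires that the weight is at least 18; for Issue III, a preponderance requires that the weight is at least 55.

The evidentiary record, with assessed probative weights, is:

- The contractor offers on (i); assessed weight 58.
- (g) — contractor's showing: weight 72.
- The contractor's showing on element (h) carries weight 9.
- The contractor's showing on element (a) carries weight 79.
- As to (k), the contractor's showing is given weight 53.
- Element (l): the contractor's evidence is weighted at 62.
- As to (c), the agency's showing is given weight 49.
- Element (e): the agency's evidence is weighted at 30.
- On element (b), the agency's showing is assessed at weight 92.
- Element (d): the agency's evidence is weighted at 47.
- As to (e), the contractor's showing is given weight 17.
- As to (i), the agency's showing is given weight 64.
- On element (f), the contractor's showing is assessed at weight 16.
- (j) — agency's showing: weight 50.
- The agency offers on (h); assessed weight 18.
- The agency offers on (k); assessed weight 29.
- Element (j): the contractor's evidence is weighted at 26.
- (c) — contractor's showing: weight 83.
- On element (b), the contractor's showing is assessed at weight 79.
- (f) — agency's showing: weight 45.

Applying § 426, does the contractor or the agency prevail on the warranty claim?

contractor

— Issue I —
At Stage I.1 the contractor must meet clear and convincing evidence (weight is at least 74): on (a) the weight is 79, which does reach 74, so (a) meets the standard; on (b) the weight is 79 (the agency's 92 is given no effect), which does reach 74, so (b) meets the standard.
  All elements met. The burden passes to the agency.
At Stage I.2 the agency must meet the balance of probabilities (weight is at least 51): on (c) the weight is 49 (the contractor's 83 is given no effect), which does not reach 51, so (c) does not meet the standard; on (d) the weight is 47, which does not reach 51, so (d) does not meet the standard.
  Not every element is met, so the agency fails to carry Stage I.2.
So the contractor prevails on this issue.
— Issue II —
Stage II.1 — burden on contractor; standard: a clear and cogent showing (weight is at least 71).
    (g): 72 ≥ 71 [met]
  The contractor carries Stage II.1; the agency now bears the burden.
Stage II.2 — burden on agency; standard: a prima facie showing (weight is at least 18).
    (h): 18 (contractor's 9 disregarded) ≥ 18 [met]
  The agency carries the last stage.
All stages carried — the agency prevails on this issue.
— Issue III —
Stage III.1 (contractor, a preponderance, weight is at least 55): (i) 58 (agency's 64 disregarded) ≥ 55 — meets.
  Stage III.1 is satisfied; the onus moves to the agency.
Stage III.2 (agency, a preponderance, weight is at least 55): (j) 50 (contractor's 26 disregarded) < 55 — fails.
  Stage III.2 not carried; the agency fails its burden.
The contractor prevails on this issue.
Per-issue: Issue I → contractor; Issue II → agency; Issue III → contractor. The contractor must prevail on a majority of issues; overall, the contractor prevails.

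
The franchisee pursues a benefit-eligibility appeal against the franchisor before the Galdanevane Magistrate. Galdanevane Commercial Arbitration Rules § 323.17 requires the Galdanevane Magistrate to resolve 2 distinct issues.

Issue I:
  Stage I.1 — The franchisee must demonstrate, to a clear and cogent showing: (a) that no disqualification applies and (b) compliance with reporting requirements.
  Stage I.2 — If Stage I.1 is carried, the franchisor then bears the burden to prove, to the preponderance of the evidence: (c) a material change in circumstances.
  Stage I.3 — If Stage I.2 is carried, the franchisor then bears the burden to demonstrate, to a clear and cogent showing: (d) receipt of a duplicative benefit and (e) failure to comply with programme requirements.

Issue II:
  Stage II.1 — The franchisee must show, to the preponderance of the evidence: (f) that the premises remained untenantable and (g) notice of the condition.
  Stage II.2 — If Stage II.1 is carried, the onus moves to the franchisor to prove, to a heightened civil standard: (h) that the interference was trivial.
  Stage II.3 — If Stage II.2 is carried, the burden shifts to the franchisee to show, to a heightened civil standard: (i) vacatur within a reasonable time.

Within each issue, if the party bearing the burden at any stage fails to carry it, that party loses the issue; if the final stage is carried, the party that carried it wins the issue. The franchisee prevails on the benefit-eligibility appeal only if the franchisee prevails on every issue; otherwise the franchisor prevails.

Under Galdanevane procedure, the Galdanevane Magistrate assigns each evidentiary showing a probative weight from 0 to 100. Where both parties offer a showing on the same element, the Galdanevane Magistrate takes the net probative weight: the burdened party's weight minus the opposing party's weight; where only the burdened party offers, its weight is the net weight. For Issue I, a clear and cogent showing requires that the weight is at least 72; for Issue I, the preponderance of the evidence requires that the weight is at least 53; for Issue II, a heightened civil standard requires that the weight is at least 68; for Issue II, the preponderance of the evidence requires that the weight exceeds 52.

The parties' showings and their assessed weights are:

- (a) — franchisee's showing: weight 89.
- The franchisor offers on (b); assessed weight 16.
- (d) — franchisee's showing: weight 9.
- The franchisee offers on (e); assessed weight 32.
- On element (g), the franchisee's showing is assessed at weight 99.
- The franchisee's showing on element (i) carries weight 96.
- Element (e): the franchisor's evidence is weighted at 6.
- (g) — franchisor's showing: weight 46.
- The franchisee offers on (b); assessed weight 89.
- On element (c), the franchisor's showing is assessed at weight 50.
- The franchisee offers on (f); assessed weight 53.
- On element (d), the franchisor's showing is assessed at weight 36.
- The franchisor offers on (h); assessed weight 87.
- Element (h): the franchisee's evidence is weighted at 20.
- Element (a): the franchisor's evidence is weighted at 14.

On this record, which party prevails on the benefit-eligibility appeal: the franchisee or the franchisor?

franchisee

— Issue I —
At Stage I.1 the franchisee must meet a clear and cogent showing (weight is at least 72): on (a) the weight is 89 less the opposing 14 gives net 75, ≥ 72, so (a) meets the standard; on (b) the weight is 89 less the opposing 16 gives net 73, which does reach 72, so (b) meets the standard.
  Stage I.1 carried; the burden shifts to the franchisor.
At Stage I.2 the franchisor must meet the preponderance of the evidence (weight is at least 53): on (c) the weight is 50, which does not reach 53, so (c) does not meet the standard.
  Not every element is met, so the franchisor fails to carry Stage I.2.
The analysis ends at Stage I.2; the franchisee prevails on this issue.
— Issue II —
At Stage II.1 the franchisee must meet the preponderance of the evidence (weight exceeds 52): on (f) the weight is 53, which does exceed 52, so (f) meets the standard; on (g) the weight is 99 less the opposing 46 gives net 53, which does exceed 52, so (g) meets the standard.
  The franchisee carries Stage II.1; the franchisor now bears the burden.
At Stage II.2 the franchisor must meet a heightened civil standard (weight is at least 68): on (h) the weight is 87 less the opposing 20 gives net 67, < 68, so (h) does not meet the standard.
  Stage II.2 not carried; the franchisor fails its burden.
The analysis ends at Stage II.2; the franchisee prevails on this issue.
Per-issue: Issue I → franchisee; Issue II → franchisee. The franchisee must prevail on every issue; overall, the franchisee prevails.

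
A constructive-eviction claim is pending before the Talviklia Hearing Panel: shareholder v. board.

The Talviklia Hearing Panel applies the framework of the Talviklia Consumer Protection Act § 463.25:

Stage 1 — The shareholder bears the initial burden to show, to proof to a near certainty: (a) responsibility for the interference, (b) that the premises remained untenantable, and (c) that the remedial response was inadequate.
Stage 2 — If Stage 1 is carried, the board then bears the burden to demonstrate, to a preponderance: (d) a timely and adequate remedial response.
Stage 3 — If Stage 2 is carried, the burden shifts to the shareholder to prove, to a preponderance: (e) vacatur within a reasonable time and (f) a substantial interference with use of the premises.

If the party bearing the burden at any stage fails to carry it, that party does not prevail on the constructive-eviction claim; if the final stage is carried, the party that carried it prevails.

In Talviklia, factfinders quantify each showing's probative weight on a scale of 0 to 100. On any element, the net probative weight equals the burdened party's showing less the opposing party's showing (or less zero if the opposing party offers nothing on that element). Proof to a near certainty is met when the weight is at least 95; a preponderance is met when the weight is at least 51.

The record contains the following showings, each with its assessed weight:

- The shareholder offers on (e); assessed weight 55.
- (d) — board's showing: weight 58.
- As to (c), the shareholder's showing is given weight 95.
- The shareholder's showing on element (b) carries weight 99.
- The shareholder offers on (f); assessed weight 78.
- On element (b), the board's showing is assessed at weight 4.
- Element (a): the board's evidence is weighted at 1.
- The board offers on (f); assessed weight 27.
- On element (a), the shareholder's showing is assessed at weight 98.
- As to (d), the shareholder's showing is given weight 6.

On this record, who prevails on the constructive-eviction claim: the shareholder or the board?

shareholder

At Stage 1 the shareholder must meet proof to a near certainty (weight is at least 95): on (a) the weight is 98 less the opposing 1 gives net 97, which does reach 95, so (a) meets the standard; on (b) the weight is 99 less the opposing 4 gives net 95, which does reach 95, so (b) meets the standard; on (c) the weight is 95, ≥ 95, so (c) meets the standard.
  The shareholder carries Stage 1; the board now bears the burden.
At Stage 2 the board must meet a preponderance (weight is at least 51): on (d) the weight is 58 less the opposing 6 gives net 52, ≥ 51, so (d) meets the standard.
  All elements met. The burden passes to the shareholder.
At Stage 3 the shareholder must meet a preponderance (weight is at least 51): on (e) the weight is 55, ≥ 51, so (e) meets the standard; on (f) the weight is 78 less the opposing 27 gives net 51, which does reach 51, so (f) meets the standard.
  The shareholder carries the last stage.
Every stage carried; the shareholder prevails.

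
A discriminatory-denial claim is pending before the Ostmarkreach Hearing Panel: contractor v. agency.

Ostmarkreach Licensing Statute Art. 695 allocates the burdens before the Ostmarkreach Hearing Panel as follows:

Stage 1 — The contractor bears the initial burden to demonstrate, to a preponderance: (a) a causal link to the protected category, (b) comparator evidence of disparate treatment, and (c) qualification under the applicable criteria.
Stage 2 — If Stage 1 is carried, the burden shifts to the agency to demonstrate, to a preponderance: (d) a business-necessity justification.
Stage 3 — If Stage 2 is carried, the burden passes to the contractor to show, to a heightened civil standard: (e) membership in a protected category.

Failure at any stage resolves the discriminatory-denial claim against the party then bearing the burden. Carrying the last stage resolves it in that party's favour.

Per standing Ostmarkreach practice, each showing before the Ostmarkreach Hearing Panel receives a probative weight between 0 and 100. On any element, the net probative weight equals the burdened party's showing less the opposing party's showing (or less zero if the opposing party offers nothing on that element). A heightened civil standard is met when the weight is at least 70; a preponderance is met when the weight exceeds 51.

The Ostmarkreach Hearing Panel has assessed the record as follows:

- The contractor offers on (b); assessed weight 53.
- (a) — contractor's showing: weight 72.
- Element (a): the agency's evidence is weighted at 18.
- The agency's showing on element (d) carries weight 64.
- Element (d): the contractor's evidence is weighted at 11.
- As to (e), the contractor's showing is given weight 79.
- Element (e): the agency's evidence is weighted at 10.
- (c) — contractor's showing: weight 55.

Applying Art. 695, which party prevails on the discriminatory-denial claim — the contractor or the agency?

At Stage 1 the contractor must meet a preponderance (weight exceeds 51): on (a) the weight is 72 less the opposing 18 gives net 54, which does exceed 51, so (a) meets the standard; on (b) the weight is 53, which does exceed 51, so (b) meets the standard; on (c) the weight is 55, which does exceed 51, so (c) meets the standard.
  Stage 1 is satisfied; the onus moves to the agency.
At Stage 2 the agency must meet a preponderance (weight exceeds 51): on (d) the weight is 64 less the opposing 11 gives net 53, which does exceed 51, so (d) meets the standard.
  Stage 2 is satisfied; the onus moves to the contractor.
At Stage 3 the contractor must meet a heightened civil standard (weight is at least 70): on (e) the weight is 79 less the opposing 10 gives net 69, which does not reach 70, so (e) does not meet the standard.
  The contractor does not carry Stage 3.
The agency prevails.

agency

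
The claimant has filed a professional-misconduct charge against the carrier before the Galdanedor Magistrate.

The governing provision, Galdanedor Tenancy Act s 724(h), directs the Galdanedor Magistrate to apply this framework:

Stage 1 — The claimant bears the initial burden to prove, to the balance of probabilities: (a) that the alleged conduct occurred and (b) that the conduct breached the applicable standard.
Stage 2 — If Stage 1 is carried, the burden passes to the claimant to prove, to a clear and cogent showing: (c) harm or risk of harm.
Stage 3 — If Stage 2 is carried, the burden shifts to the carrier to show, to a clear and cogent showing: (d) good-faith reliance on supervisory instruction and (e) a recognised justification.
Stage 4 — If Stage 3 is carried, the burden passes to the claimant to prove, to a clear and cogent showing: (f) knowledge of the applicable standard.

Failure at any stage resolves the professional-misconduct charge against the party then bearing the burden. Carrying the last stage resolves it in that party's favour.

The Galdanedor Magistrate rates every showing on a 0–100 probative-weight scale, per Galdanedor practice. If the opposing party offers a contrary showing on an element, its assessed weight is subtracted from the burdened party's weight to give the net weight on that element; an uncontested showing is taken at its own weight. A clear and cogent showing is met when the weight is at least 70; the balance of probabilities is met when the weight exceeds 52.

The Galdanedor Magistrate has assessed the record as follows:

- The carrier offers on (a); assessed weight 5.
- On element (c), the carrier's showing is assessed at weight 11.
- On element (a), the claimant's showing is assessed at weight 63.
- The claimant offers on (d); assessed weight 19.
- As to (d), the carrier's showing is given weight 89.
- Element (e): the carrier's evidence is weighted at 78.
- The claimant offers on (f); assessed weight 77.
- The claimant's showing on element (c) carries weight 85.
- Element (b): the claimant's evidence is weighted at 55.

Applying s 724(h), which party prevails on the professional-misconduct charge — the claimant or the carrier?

claimant

At Stage 1 the claimant must meet the balance of probabilities (weight exceeds 52): on (a) the weight is 63 less the opposing 5 gives net 58, which does exceed 52, so (a) meets the standard; on (b) the weight is 55, > 52, so (b) meets the standard.
  Stage 1 is satisfied; the claimant continues to bear the burden.
At Stage 2 the claimant must meet a clear and cogent showing (weight is at least 70): on (c) the weight is 85 less the opposing 11 gives net 74, ≥ 70, so (c) meets the standard.
  All elements met. The burden passes to the carrier.
At Stage 3 the carrier must meet a clear and cogent showing (weight is at least 70): on (d) the weight is 89 less the opposing 19 gives net 70, which does reach 70, so (d) meets the standard; on (e) the weight is 78, ≥ 70, so (e) meets the standard.
  The carrier carries Stage 3; the claimant now bears the burden.
At Stage 4 the claimant must meet a clear and cogent showing (weight is at least 70): on (f) the weight is 77, which does reach 70, so (f) meets the standard.
  The claimant carries the last stage.
All stages carried — the claimant prevails.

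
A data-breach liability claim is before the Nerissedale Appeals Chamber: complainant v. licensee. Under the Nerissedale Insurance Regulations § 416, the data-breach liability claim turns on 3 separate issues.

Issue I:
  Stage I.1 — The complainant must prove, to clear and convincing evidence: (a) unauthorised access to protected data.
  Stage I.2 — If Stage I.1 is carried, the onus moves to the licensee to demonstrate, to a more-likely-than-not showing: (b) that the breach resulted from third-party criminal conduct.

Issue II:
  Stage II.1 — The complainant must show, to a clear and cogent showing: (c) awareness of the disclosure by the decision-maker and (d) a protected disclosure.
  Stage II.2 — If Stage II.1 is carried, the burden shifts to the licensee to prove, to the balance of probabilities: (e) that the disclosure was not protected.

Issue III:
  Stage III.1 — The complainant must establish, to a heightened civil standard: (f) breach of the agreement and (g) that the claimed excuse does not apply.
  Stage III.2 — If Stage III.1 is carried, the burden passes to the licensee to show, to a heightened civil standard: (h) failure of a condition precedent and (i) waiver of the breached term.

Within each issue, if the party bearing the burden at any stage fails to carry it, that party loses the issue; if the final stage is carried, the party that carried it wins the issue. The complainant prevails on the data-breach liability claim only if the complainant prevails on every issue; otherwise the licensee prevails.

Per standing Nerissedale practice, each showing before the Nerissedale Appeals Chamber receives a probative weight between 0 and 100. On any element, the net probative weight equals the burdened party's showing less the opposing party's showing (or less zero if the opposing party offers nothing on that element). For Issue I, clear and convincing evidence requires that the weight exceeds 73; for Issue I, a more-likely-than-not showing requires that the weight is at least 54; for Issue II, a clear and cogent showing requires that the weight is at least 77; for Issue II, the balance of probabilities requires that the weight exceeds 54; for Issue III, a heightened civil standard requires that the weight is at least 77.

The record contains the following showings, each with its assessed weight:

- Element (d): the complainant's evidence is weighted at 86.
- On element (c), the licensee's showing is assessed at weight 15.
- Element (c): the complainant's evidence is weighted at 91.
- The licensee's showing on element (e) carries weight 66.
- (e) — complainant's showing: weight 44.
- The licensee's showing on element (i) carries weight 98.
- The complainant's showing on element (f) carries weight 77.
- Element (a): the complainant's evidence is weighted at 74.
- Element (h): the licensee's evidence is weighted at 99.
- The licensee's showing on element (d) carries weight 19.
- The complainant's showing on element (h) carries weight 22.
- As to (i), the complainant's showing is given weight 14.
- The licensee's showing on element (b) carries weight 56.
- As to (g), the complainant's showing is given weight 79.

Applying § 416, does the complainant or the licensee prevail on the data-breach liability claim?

— Issue I —
Stage I.1 (complainant, clear and convincing evidence, weight exceeds 73): (a) 74 > 73 — meets.
  The complainant carries Stage I.1; the licensee now bears the burden.
Stage I.2 (licensee, a more-likely-than-not showing, weight is at least 54): (b) 56 ≥ 54 — meets.
  Stage I.2 carried; the final stage is satisfied.
With every stage satisfied, the licensee prevails on this issue.
— Issue II —
Stage II.1 (complainant, a clear and cogent showing, weight is at least 77): (c) net 91−15=76 < 77 — fails; (d) net 86−19=67 < 77 — fails.
  Not every element is met, so the complainant fails to carry Stage II.1.
The analysis ends at Stage II.1; the licensee prevails on this issue.
— Issue III —
At Stage III.1 the complainant must meet a heightened civil standard (weight is at least 77): on (f) the weight is 77, which does reach 77, so (f) meets the standard; on (g) the weight is 79, which does reach 77, so (g) meets the standard.
  The complainant carries Stage III.1; the licensee now bears the burden.
At Stage III.2 the licensee must meet a heightened civil standard (weight is at least 77): on (h) the weight is 99 less the opposing 22 gives net 77, ≥ 77, so (h) meets the standard; on (i) the weight is 98 less the opposing 14 gives net 84, ≥ 77, so (i) meets the standard.
  Stage III.2 carried; the final stage is satisfied.
Every stage carried; the licensee prevails on this issue.
Per-issue: Issue I → licensee; Issue II → licensee; Issue III → licensee. The complainant must prevail on every issue; overall, the licensee prevails.

licensee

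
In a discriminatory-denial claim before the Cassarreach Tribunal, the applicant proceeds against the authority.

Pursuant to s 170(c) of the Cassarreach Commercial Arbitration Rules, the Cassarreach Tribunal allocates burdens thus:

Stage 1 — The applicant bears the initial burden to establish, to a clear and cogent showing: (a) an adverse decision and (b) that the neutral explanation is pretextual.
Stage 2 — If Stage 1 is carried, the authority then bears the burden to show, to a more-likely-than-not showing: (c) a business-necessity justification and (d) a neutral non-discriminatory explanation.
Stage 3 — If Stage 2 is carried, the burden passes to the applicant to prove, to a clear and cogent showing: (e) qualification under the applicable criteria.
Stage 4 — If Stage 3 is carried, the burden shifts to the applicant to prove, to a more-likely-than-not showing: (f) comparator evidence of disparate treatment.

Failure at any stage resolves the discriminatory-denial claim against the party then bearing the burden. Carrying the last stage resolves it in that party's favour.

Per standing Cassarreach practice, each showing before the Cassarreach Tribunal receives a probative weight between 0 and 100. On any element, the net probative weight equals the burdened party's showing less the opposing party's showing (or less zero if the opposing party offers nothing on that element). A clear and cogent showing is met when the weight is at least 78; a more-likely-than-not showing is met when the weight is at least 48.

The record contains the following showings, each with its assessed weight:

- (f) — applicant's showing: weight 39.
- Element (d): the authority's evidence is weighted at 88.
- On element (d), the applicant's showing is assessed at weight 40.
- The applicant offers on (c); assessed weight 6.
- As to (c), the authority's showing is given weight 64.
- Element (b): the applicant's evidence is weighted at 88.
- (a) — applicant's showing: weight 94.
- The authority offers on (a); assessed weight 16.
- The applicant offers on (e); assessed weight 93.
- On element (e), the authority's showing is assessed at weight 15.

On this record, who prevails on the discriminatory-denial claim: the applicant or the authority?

authority

At Stage 1 the applicant must meet a clear and cogent showing (weight is at least 78): on (a) the weight is 94 less the opposing 16 gives net 78, which does reach 78, so (a) meets the standard; on (b) the weight is 88, ≥ 78, so (b) meets the standard.
  Stage 1 carried; the burden shifts to the authority.
At Stage 2 the authority must meet a more-likely-than-not showing (weight is at least 48): on (c) the weight is 64 less the opposing 6 gives net 58, which does reach 48, so (c) meets the standard; on (d) the weight is 88 less the opposing 40 gives net 48, which does reach 48, so (d) meets the standard.
  Stage 2 is satisfied; the onus moves to the applicant.
At Stage 3 the applicant must meet a clear and cogent showing (weight is at least 78): on (e) the weight is 93 less the opposing 15 gives net 78, which does reach 78, so (e) meets the standard.
  All elements met. The applicant retains the burden for Stage 4.
At Stage 4 the applicant must meet a more-likely-than-not showing (weight is at least 48): on (f) the weight is 39, which does not reach 48, so (f) does not meet the standard.
  Stage 4 not carried; the applicant fails its burden.
The analysis ends at Stage 4; the authority prevails.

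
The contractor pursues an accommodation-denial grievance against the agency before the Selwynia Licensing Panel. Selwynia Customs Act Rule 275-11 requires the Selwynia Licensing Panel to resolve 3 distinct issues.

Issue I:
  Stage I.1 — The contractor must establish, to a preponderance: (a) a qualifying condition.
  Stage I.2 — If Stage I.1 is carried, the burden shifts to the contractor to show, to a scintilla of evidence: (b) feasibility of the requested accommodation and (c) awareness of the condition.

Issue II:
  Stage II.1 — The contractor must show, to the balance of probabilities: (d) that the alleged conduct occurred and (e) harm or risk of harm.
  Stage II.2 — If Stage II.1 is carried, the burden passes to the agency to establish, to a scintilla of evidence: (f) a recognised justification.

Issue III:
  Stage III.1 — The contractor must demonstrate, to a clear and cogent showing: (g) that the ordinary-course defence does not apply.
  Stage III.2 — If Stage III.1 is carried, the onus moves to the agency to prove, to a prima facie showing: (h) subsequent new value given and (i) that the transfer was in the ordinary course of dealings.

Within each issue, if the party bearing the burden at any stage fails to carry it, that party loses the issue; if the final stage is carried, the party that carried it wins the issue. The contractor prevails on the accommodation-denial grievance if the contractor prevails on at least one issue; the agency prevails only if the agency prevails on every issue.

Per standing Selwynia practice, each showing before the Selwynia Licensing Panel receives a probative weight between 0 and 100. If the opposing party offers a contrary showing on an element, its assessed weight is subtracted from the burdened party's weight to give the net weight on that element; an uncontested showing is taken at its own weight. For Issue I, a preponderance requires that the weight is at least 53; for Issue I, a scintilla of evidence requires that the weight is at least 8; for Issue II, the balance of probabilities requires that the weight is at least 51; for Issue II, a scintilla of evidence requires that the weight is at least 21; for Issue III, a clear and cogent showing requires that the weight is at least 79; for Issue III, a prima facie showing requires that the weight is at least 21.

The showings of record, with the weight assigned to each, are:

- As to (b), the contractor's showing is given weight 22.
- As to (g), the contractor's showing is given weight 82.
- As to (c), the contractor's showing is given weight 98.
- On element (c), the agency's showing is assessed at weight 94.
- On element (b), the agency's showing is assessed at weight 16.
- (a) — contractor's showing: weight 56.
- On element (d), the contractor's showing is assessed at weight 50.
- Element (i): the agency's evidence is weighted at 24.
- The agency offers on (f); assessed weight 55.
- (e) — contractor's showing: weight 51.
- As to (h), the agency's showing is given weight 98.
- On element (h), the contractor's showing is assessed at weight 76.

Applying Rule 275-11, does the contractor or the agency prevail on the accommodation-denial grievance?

agency

— Issue I —
Stage I.1 — burden on contractor; standard: a preponderance (weight is at least 53).
    (a): 56 ≥ 53 [met]
  Stage I.1 is satisfied; the contractor continues to bear the burden.
Stage I.2 — burden on contractor; standard: a scintilla of evidence (weight is at least 8).
    (b): 22 − 16 = 6 < 8 [not met]
    (c): 98 − 94 = 4 < 8 [not met]
  Stage I.2 not carried; the contractor fails its burden.
The agency prevails on this issue.
— Issue II —
At Stage II.1 the contractor must meet the balance of probabilities (weight is at least 51): on (d) the weight is 50, < 51, so (d) does not meet the standard; on (e) the weight is 51, ≥ 51, so (e) meets the standard.
  Stage II.1 not carried; the contractor fails its burden.
The analysis ends at Stage II.1; the agency prevails on this issue.
— Issue III —
Stage III.1 (contractor, a clear and cogent showing, weight is at least 79): (g) 82 ≥ 79 — meets.
  All elements met. The burden passes to the agency.
Stage III.2 (agency, a prima facie showing, weight is at least 21): (h) net 98−76=22 ≥ 21 — meets; (i) 24 ≥ 21 — meets.
  Stage III.2 carried; the final stage is satisfied.
With every stage satisfied, the agency prevails on this issue.
Per-issue: Issue I → agency; Issue II → agency; Issue III → agency. The contractor must prevail on at least one issue; overall, the agency prevails.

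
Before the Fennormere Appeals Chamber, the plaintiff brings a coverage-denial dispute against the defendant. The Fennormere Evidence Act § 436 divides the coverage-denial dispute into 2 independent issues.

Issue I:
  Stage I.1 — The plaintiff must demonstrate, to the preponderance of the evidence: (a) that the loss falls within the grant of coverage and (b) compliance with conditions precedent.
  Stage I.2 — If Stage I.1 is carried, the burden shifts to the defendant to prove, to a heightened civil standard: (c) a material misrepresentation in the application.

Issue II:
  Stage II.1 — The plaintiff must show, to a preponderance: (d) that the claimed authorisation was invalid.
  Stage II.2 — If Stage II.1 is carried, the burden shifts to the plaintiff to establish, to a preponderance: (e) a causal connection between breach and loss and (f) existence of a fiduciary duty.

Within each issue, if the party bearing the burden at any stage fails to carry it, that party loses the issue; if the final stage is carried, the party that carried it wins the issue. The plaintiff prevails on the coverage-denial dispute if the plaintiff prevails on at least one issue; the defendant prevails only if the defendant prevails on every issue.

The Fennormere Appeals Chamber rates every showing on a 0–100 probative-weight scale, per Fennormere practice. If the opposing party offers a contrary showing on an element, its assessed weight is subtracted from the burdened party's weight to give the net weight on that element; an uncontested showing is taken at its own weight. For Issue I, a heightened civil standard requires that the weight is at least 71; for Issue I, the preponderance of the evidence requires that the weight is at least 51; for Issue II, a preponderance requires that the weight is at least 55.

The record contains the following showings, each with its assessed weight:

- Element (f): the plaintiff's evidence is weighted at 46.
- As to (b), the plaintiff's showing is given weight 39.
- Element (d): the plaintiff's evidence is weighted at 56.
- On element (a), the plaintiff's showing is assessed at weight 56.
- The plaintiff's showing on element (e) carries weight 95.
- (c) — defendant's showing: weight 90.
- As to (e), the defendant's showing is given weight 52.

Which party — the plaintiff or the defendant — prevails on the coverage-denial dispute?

defendant

— Issue I —
At Stage I.1 the plaintiff must meet the preponderance of the evidence (weight is at least 51): on (a) the weight is 56, which does reach 51, so (a) meets the standard; on (b) the weight is 39, < 51, so (b) does not meet the standard.
  Not every element is met, so the plaintiff fails to carry Stage I.1.
The analysis ends at Stage I.1; the defendant prevails on this issue.
— Issue II —
Stage II.1 (plaintiff, a preponderance, weight is at least 55): (d) 56 ≥ 55 — meets.
  All elements met. The plaintiff retains the burden for Stage II.2.
Stage II.2 (plaintiff, a preponderance, weight is at least 55): (e) net 95−52=43 < 55 — fails; (f) 46 < 55 — fails.
  Not every element is met, so the plaintiff fails to carry Stage II.2.
The defendant prevails on this issue.
Per-issue: Issue I → defendant; Issue II → defendant. The plaintiff must prevail on at least one issue; overall, the defendant prevails.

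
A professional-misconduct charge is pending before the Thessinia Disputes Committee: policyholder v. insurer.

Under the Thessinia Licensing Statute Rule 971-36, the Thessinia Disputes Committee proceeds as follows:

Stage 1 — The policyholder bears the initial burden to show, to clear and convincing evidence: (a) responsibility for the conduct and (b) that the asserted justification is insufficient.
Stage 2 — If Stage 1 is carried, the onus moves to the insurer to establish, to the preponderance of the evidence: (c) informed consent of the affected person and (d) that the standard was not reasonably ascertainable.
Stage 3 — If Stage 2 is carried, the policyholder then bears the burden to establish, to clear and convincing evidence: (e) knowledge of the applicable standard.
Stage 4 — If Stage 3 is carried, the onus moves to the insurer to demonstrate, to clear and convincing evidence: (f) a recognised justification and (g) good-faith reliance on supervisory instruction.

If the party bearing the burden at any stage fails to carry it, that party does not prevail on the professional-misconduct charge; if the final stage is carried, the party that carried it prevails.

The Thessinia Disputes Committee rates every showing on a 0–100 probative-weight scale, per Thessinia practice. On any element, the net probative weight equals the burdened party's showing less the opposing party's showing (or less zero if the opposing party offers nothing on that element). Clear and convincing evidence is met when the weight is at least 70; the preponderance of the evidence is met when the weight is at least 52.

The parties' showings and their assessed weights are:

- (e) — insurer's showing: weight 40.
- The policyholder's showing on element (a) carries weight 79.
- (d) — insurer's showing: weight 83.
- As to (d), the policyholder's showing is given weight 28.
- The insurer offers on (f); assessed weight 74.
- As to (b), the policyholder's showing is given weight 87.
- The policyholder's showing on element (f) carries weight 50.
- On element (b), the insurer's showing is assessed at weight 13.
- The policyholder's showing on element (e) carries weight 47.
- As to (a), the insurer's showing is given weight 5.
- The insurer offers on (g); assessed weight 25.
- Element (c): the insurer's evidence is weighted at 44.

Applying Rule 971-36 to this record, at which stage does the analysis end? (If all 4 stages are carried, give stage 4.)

At Stage 1 the policyholder must meet clear and convincing evidence (weight is at least 70): on (a) the weight is 79 less the opposing 5 gives net 74, which does reach 70, so (a) meets the standard; on (b) the weight is 87 less the opposing 13 gives net 74, ≥ 70, so (b) meets the standard.
  Stage 1 carried; the burden shifts to the insurer.
At Stage 2 the insurer must meet the preponderance of the evidence (weight is at least 52): on (c) the weight is 44, < 52, so (c) does not meet the standard; on (d) the weight is 83 less the opposing 28 gives net 55, which does reach 52, so (d) meets the standard.
  Not every element is met, so the insurer fails to carry Stage 2.
So the policyholder prevails.

stage 2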